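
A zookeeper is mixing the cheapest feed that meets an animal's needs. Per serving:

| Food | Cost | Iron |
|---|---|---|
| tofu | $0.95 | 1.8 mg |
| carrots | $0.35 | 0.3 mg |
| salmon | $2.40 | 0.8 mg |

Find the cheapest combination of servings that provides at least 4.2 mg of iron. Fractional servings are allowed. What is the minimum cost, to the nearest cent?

$2.22

Cost per mg of iron: tofu $0.5278, carrots $1.1667, salmon $3.0000.
With no serving limits, use only tofu: 4.2 mg / 1.8 mg = 2.333 servings × $0.95 = $2.22.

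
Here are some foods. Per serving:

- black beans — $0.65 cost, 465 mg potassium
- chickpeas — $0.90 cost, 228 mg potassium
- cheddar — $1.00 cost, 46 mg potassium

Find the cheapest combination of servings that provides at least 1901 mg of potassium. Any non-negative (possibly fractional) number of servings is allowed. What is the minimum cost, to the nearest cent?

Cost per mg of potassium: black beans $0.0014, chickpeas $0.0039, cheddar $0.0217.
With no serving limits, use only black beans: 1901 mg / 465 mg = 4.088 servings × $0.65 = $2.66.

$2.66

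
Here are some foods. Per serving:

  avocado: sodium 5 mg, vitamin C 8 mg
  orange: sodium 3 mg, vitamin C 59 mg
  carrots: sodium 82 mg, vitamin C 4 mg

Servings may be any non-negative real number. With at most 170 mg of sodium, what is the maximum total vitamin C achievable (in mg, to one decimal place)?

Vitamin C per mg sodium: orange 19.67, avocado 1.6, carrots 0.04878.
With no serving limits, spend the whole sodium allowance on orange: 170 mg / 3 mg × 59 mg = 3343.3 mg.

3343.3 mg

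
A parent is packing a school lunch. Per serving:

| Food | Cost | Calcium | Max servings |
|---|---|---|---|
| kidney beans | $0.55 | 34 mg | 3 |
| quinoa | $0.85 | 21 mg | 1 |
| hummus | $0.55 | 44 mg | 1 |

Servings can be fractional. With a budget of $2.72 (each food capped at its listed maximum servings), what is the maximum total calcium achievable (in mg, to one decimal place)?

158.8 mg

Calcium per dollar: hummus 80, kidney beans 61.82, quinoa 24.71.
Take 1 serving of hummus: spends $0.55, +44.0 mg calcium (running total 44.0 mg).
Take 3 servings of kidney beans: spends $1.65, +102.0 mg calcium (running total 146.0 mg).
Take 0.6118 servings of quinoa: spends $0.52, +12.8 mg calcium (running total 158.8 mg).
Greedy by best ratio exhausts the cost allowance optimally: 158.8 mg.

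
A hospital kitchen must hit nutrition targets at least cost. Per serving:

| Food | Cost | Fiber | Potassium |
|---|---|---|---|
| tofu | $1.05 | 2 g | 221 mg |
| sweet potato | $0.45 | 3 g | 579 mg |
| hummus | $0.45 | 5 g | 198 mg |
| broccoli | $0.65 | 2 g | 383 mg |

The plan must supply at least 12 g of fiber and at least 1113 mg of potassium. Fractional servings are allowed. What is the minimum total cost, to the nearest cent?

The cheapest plan sits at a corner of the feasible region — with two constraints it uses at most two foods.
tofu only: max(12/2, 1113/221) = 6 servings → $6.30.
sweet potato only: max(12/3, 1113/579) = 4 servings → $1.80.
hummus only: max(12/5, 1113/198) = 5.621 servings → $2.53.
broccoli only: max(12/2, 1113/383) = 6 servings → $3.90.
tofu + sweet potato: the both-tight solution has a negative serving — not a feasible corner.
tofu + hummus with both tight: 4.498 servings and 0.6008 servings → $4.99.
tofu + broccoli with both targets exact would need a negative amount; discard.
sweet potato + hummus with both tight: 1.386 servings and 1.568 servings → $1.33.
sweet potato + broccoli: the both-tight solution has a negative serving — not a feasible corner.
hummus + broccoli with both tight: 1.56 servings and 2.099 servings → $2.07.
So the least-cost plan costs $1.33.

$1.33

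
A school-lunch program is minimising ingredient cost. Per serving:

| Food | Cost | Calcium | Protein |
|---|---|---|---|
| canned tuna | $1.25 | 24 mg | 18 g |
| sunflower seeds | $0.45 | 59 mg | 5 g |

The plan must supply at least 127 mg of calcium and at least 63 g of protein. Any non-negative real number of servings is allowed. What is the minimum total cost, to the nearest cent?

$4.46

The cheapest plan sits at a corner of the feasible region — with two constraints it uses at most two foods.
canned tuna only: max(127/24, 63/18) = 5.292 servings → $6.61.
sunflower seeds only: max(127/59, 63/5) = 12.6 servings → $5.67.
canned tuna + sunflower seeds with both tight: 3.272 servings and 0.8217 servings → $4.46.
Cheapest feasible corner: $4.46.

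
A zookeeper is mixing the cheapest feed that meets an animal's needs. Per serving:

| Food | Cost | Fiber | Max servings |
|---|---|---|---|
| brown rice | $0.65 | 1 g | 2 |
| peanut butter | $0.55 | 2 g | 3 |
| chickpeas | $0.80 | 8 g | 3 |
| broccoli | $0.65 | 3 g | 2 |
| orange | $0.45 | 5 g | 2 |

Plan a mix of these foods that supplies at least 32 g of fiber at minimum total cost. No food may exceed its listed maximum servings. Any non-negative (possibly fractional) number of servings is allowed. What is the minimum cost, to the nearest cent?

Cost per g of fiber: orange $0.0900, chickpeas $0.1000, broccoli $0.2167, peanut butter $0.2750, brown rice $0.6500.
Take 2 servings of orange: +10.0 g fiber for $0.90 (total $0.90, still need 22.0 g).
Take 2.75 servings of chickpeas: +22.0 g fiber for $2.20 (total $3.10, still need 0.0 g).
Filling from the cheapest source first is optimal under one linear minimum: $3.10.

$3.10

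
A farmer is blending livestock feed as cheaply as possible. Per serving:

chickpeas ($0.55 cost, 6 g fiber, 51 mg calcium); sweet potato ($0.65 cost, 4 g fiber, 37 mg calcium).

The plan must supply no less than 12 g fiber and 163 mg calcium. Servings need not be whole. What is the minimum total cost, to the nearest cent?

$1.76

This is a tiny linear program; its minimum lies at a vertex of the feasible set. List the vertices and price them.
chickpeas only: max(12/6, 163/51) = 3.196 servings → $1.76.
sweet potato only: max(12/4, 163/37) = 4.405 servings → $2.86.
chickpeas + sweet potato with both targets exact would need a negative amount; discard.
So the least-cost plan costs $1.76.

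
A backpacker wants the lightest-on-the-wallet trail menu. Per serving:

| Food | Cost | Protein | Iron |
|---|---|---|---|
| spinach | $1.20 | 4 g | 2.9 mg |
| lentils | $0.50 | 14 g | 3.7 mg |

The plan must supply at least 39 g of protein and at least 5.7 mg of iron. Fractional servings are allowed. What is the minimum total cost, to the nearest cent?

$1.39

Check every corner: each single food scaled to meet both minima, and each pair solved so both constraints bind.
spinach only: max(39/4, 5.7/2.9) = 9.75 servings → $11.70.
lentils only: max(39/14, 5.7/3.7) = 2.786 servings → $1.39.
spinach + lentils: intersection lies outside the first quadrant.
The minimum over all feasible corners is $1.39.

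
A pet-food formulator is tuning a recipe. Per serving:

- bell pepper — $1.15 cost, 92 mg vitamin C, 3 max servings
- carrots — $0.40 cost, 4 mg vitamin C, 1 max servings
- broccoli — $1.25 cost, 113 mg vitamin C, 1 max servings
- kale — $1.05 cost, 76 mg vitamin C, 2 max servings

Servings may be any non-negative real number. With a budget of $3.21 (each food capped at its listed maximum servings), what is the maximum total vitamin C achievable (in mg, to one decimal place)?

Vitamin C per dollar: broccoli 90.4, bell pepper 80, kale 72.38, carrots 10.
Take 1 serving of broccoli: spends $1.25, +113.0 mg vitamin C (running total 113.0 mg).
Take 1.704 servings of bell pepper: spends $1.96, +156.8 mg vitamin C (running total 269.8 mg).
Greedy by best ratio exhausts the cost allowance optimally: 269.8 mg.

269.8 mg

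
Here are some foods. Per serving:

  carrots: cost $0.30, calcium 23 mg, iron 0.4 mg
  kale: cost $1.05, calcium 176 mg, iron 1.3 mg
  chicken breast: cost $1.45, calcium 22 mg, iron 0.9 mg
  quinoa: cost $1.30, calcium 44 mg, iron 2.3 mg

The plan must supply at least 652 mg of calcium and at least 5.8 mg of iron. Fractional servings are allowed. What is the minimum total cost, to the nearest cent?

$4.41

carrots only: max(652/23, 5.8/0.4) = 28.35 servings → $8.50.
kale only: max(652/176, 5.8/1.3) = 4.462 servings → $4.68.
chicken breast only: max(652/22, 5.8/0.9) = 29.64 servings → $42.97.
quinoa only: max(652/44, 5.8/2.3) = 14.82 servings → $19.26.
carrots + kale with both tight: 4.277 servings and 3.146 servings → $4.59.
carrots + chicken breast: the both-tight solution has a negative serving — not a feasible corner.
carrots + quinoa: intersection lies outside the first quadrant.
kale + chicken breast with both tight: 3.538 servings and 1.334 servings → $5.65.
kale + quinoa with both tight: 3.58 servings and 0.4983 servings → $4.41.
chicken breast + quinoa with both targets exact would need a negative amount; discard.
So the least-cost plan costs $4.41.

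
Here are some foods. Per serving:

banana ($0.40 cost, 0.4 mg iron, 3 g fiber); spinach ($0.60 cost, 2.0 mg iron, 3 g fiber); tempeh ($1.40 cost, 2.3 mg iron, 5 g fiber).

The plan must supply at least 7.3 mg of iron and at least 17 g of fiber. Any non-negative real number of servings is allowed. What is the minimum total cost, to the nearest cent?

This is a tiny linear program; its minimum lies at a vertex of the feasible set. List the vertices and price them.
banana only: max(7.3/0.4, 17/3) = 18.25 servings → $7.30.
spinach only: max(7.3/2.0, 17/3) = 5.667 servings → $3.40.
tempeh only: max(7.3/2.3, 17/5) = 3.4 servings → $4.76.
banana + spinach with both tight: 2.521 servings and 3.146 servings → $2.90.
banana + tempeh with both tight: 0.5306 servings and 3.082 servings → $4.53.
spinach + tempeh: intersection lies outside the first quadrant.
Cheapest feasible corner: $2.90.

$2.90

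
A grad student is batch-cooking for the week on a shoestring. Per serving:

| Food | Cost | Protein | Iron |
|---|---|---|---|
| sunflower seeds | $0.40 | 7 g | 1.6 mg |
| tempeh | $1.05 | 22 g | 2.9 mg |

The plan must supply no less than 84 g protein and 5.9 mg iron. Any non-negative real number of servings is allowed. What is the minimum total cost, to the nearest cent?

$4.01

For a min-cost LP with two ≥-constraints, a basic feasible solution has at most two positive variables.
sunflower seeds only: max(84/7, 5.9/1.6) = 12 servings → $4.80.
tempeh only: max(84/22, 5.9/2.9) = 3.818 servings → $4.01.
sunflower seeds + tempeh: the both-tight solution has a negative serving — not a feasible corner.
The minimum over all feasible corners is $4.01.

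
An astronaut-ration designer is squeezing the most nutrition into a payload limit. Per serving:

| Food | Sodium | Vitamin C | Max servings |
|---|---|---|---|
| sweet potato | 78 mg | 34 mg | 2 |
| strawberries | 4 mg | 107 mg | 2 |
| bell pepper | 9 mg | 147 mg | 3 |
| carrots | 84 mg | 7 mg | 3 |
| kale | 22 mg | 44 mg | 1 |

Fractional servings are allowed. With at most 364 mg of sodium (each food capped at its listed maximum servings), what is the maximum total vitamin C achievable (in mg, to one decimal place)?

Vitamin C per mg sodium: strawberries 26.75, bell pepper 16.33, kale 2, sweet potato 0.4359, carrots 0.08333.
Take 2 servings of strawberries: uses 8 mg sodium, +214.0 mg vitamin C (running total 214.0 mg).
Take 3 servings of bell pepper: uses 27 mg sodium, +441.0 mg vitamin C (running total 655.0 mg).
Take 1 serving of kale: uses 22 mg sodium, +44.0 mg vitamin C (running total 699.0 mg).
Take 2 servings of sweet potato: uses 156 mg sodium, +68.0 mg vitamin C (running total 767.0 mg).
Take 1.798 servings of carrots: uses 151 mg sodium, +12.6 mg vitamin C (running total 779.6 mg).
Filling greedily by vitamin C-per-mg sodium is optimal for one linear limit, giving 779.6 mg.

779.6 mg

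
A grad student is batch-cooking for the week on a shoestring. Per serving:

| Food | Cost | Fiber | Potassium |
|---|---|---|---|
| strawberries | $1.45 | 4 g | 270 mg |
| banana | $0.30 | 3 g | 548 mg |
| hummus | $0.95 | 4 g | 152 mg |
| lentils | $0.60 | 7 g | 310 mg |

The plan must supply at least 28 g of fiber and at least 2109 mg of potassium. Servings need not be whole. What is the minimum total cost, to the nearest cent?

Two binding constraints pin down two serving amounts, so the optimal mix uses at most two foods. The candidates are each food alone (scaled to the tighter of fiber/potassium) and each pair with both constraints tight.
strawberries only: max(28/4, 2109/270) = 7.811 servings → $11.33.
banana only: max(28/3, 2109/548) = 9.333 servings → $2.80.
hummus only: max(28/4, 2109/152) = 13.88 servings → $13.18.
lentils only: max(28/7, 2109/310) = 6.803 servings → $4.08.
strawberries + banana with both tight: 6.525 servings and 0.6339 servings → $9.65.
strawberries + hummus: intersection lies outside the first quadrant.
strawberries + lentils: intersection lies outside the first quadrant.
banana + hummus with both tight: 2.408 servings and 5.194 servings → $5.66.
banana + lentils with both tight: 2.093 servings and 3.103 servings → $2.49.
hummus + lentils with both targets exact would need a negative amount; discard.
The minimum over all feasible corners is $2.49.

$2.49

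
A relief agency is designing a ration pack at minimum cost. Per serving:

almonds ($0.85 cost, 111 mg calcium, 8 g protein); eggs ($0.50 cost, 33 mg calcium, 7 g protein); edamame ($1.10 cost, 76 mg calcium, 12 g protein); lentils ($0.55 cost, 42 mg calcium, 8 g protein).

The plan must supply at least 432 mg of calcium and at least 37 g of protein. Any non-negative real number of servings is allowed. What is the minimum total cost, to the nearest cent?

With two linear requirements the optimum uses one or two foods; enumerate the corners.
almonds only: max(432/111, 37/8) = 4.625 servings → $3.93.
eggs only: max(432/33, 37/7) = 13.09 servings → $6.55.
edamame only: max(432/76, 37/12) = 5.684 servings → $6.25.
lentils only: max(432/42, 37/8) = 10.29 servings → $5.66.
almonds + eggs with both tight: 3.515 servings and 1.269 servings → $3.62.
almonds + edamame with both tight: 3.276 servings and 0.8992 servings → $3.77.
almonds + lentils with both tight: 3.446 servings and 1.179 servings → $3.58.
eggs + edamame: the both-tight solution has a negative serving — not a feasible corner.
eggs + lentils: intersection lies outside the first quadrant.
edamame + lentils: the both-tight solution has a negative serving — not a feasible corner.
The minimum over all feasible corners is $3.58.

$3.58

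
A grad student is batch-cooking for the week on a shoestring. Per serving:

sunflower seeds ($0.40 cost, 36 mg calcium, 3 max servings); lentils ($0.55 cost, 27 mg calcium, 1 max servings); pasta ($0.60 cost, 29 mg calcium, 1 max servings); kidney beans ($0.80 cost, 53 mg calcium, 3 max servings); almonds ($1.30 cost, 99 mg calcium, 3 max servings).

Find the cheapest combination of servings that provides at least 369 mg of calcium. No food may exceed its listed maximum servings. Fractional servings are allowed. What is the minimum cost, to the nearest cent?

Cost per mg of calcium: sunflower seeds $0.0111, almonds $0.0131, kidney beans $0.0151, lentils $0.0204, pasta $0.0207.
Take 3 servings of sunflower seeds: +108.0 mg calcium for $1.20 (total $1.20, still need 261.0 mg).
Take 2.636 servings of almonds: +261.0 mg calcium for $3.43 (total $4.63, still need 0.0 mg).
Greedy by cheapest-per-mg is optimal for a single linear constraint, so the minimum cost is $4.63.

$4.63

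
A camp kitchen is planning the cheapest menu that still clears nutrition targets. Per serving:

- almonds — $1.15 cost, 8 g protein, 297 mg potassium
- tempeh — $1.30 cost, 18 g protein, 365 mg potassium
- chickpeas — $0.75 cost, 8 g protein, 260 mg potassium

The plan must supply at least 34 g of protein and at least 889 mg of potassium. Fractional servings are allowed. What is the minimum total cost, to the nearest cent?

$2.81

This is a tiny linear program; its minimum lies at a vertex of the feasible set. List the vertices and price them.
almonds only: max(34/8, 889/297) = 4.25 servings → $4.89.
tempeh only: max(34/18, 889/365) = 2.436 servings → $3.17.
chickpeas only: max(34/8, 889/260) = 4.25 servings → $3.19.
almonds + tempeh with both tight: 1.481 servings and 1.231 servings → $3.30.
almonds + chickpeas: intersection lies outside the first quadrant.
tempeh + chickpeas with both tight: 0.9818 servings and 2.041 servings → $2.81.
The minimum over all feasible corners is $2.81.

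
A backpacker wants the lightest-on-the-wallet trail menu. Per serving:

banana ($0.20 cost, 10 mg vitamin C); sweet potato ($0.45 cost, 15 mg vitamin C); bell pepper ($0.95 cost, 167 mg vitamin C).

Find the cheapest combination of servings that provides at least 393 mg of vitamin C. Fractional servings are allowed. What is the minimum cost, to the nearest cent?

$2.24

Cost per mg of vitamin C: bell pepper $0.0057, banana $0.0200, sweet potato $0.0300.
With no serving limits, use only bell pepper: 393 mg / 167 mg = 2.353 servings × $0.95 = $2.24.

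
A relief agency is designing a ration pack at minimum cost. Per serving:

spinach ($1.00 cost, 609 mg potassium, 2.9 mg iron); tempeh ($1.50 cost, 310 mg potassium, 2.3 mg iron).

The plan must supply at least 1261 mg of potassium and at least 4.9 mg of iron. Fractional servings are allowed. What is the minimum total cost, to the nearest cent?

$2.07

Two binding constraints pin down two serving amounts, so the optimal mix uses at most two foods. The candidates are each food alone (scaled to the tighter of potassium/iron) and each pair with both constraints tight.
spinach only: max(1261/609, 4.9/2.9) = 2.071 servings → $2.07.
tempeh only: max(1261/310, 4.9/2.3) = 4.068 servings → $6.10.
spinach + tempeh: intersection lies outside the first quadrant.
The minimum over all feasible corners is $2.07.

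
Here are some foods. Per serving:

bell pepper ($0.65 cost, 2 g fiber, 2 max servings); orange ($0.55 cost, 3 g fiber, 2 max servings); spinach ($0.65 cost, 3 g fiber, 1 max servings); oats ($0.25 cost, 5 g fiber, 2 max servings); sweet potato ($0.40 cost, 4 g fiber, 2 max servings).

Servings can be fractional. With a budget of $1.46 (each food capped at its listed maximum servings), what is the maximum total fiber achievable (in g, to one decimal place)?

Fiber per dollar: oats 20, sweet potato 10, orange 5.455, spinach 4.615, bell pepper 3.077.
Take 2 servings of oats: spends $0.50, +10.0 g fiber (running total 10.0 g).
Take 2 servings of sweet potato: spends $0.80, +8.0 g fiber (running total 18.0 g).
Take 0.2909 servings of orange: spends $0.16, +0.9 g fiber (running total 18.9 g).
Filling greedily by fiber-per-dollar is optimal for one linear limit, giving 18.9 g.

18.9 g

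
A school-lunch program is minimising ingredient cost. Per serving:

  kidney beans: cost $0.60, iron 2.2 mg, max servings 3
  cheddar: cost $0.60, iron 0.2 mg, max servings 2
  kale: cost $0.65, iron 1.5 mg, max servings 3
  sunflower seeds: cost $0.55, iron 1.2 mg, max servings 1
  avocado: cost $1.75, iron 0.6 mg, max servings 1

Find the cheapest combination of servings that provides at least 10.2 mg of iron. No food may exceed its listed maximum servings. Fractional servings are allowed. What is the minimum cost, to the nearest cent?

$3.36

Cost per mg of iron: kidney beans $0.2727, kale $0.4333, sunflower seeds $0.4583, avocado $2.9167, cheddar $3.0000.
Take 3 servings of kidney beans: +6.6 mg iron for $1.80 (total $1.80, still need 3.6 mg).
Take 2.4 servings of kale: +3.6 mg iron for $1.56 (total $3.36, still need 0.0 mg).
Greedy by cheapest-per-mg is optimal for a single linear constraint, so the minimum cost is $3.36.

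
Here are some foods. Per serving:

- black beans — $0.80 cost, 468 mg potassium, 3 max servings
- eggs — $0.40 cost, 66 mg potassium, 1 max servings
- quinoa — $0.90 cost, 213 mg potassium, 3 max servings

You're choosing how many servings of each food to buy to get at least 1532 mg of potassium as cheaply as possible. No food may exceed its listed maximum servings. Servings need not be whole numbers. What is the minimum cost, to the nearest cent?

Cost per mg of potassium: black beans $0.0017, quinoa $0.0042, eggs $0.0061.
Take 3 servings of black beans: +1404.0 mg potassium for $2.40 (total $2.40, still need 128.0 mg).
Take 0.6009 servings of quinoa: +128.0 mg potassium for $0.54 (total $2.94, still need 0.0 mg).
Filling from the cheapest source first is optimal under one linear minimum: $2.94.

$2.94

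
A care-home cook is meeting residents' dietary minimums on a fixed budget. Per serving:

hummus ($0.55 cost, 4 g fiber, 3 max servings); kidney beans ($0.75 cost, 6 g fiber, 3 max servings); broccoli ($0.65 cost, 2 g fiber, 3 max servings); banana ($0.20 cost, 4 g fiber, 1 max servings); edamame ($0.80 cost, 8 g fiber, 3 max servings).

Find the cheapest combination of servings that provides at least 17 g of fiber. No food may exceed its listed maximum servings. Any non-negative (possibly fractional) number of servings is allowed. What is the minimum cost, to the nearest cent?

Cost per g of fiber: banana $0.0500, edamame $0.1000, kidney beans $0.1250, hummus $0.1375, broccoli $0.3250.
Take 1 serving of banana: +4.0 g fiber for $0.20 (total $0.20, still need 13.0 g).
Take 1.625 servings of edamame: +13.0 g fiber for $1.30 (total $1.50, still need 0.0 g).
Greedy by cheapest-per-g is optimal for a single linear constraint, so the minimum cost is $1.50.

$1.50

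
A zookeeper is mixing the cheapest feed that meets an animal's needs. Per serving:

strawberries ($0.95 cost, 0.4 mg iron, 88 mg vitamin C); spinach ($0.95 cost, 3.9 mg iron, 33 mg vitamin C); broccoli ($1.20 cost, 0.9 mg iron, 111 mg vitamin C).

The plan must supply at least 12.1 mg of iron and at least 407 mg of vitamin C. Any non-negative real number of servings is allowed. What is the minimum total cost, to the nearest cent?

An LP optimum is at a vertex; with two nutrient constraints at most two foods are used. Check each candidate.
strawberries only: max(12.1/0.4, 407/88) = 30.25 servings → $28.74.
spinach only: max(12.1/3.9, 407/33) = 12.33 servings → $11.72.
broccoli only: max(12.1/0.9, 407/111) = 13.44 servings → $16.13.
strawberries + spinach with both tight: 3.6 servings and 2.733 servings → $6.02.
strawberries + broccoli: the both-tight solution has a negative serving — not a feasible corner.
spinach + broccoli with both tight: 2.423 servings and 2.946 servings → $5.84.
The minimum over all feasible corners is $5.84.

$5.84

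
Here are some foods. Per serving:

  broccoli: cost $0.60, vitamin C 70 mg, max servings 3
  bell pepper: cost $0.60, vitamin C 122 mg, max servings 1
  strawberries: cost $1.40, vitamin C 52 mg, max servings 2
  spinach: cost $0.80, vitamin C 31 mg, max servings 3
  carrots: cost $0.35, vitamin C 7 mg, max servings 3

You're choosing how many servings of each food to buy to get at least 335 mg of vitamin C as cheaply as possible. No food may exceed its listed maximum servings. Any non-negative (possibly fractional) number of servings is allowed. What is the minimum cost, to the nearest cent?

$2.48

Cost per mg of vitamin C: bell pepper $0.0049, broccoli $0.0086, spinach $0.0258, strawberries $0.0269, carrots $0.0500.
Take 1 serving of bell pepper: +122.0 mg vitamin C for $0.60 (total $0.60, still need 213.0 mg).
Take 3 servings of broccoli: +210.0 mg vitamin C for $1.80 (total $2.40, still need 3.0 mg).
Take 0.09677 servings of spinach: +3.0 mg vitamin C for $0.08 (total $2.48, still need 0.0 mg).
Filling from the cheapest source first is optimal under one linear minimum: $2.48.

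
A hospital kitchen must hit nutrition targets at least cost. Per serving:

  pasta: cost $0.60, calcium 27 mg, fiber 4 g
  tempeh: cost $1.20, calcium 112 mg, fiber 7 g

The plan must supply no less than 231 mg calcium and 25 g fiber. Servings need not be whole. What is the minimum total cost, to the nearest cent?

$3.89

At the optimum either one food covers both requirements or two foods hit both targets exactly; no other combination can be cheaper.
pasta only: max(231/27, 25/4) = 8.556 servings → $5.13.
tempeh only: max(231/112, 25/7) = 3.571 servings → $4.29.
pasta + tempeh with both tight: 4.568 servings and 0.9614 servings → $3.89.
Cheapest feasible corner: $3.89.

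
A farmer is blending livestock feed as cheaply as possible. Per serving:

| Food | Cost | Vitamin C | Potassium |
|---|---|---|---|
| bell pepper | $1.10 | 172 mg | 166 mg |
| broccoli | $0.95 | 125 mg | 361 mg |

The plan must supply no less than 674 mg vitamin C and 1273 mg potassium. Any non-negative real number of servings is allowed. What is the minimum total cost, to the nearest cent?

$4.70

An LP optimum is at a vertex; with two nutrient constraints at most two foods are used. Check each candidate.
bell pepper only: max(674/172, 1273/166) = 7.669 servings → $8.44.
broccoli only: max(674/125, 1273/361) = 5.392 servings → $5.12.
bell pepper + broccoli with both tight: 2.036 servings and 2.59 servings → $4.70.
Cheapest feasible corner: $4.70.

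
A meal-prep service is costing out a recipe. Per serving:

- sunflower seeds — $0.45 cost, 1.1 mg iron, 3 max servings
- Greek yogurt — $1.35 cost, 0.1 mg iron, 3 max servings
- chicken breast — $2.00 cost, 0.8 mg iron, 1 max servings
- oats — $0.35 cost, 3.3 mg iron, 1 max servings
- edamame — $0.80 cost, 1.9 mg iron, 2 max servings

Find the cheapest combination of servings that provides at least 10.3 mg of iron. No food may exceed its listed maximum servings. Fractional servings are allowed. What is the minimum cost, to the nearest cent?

$3.26

Cost per mg of iron: oats $0.1061, sunflower seeds $0.4091, edamame $0.4211, chicken breast $2.5000, Greek yogurt $13.5000.
Take 1 serving of oats: +3.3 mg iron for $0.35 (total $0.35, still need 7.0 mg).
Take 3 servings of sunflower seeds: +3.3 mg iron for $1.35 (total $1.70, still need 3.7 mg).
Take 1.947 servings of edamame: +3.7 mg iron for $1.56 (total $3.26, still need 0.0 mg).
Greedy by cheapest-per-mg is optimal for a single linear constraint, so the minimum cost is $3.26.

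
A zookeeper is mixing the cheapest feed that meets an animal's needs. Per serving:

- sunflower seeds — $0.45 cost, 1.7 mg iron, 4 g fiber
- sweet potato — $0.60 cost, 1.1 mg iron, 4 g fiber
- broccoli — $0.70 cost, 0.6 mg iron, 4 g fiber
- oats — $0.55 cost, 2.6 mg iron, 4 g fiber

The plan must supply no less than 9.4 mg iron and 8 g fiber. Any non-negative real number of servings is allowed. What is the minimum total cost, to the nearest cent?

Check every corner: each single food scaled to meet both minima, and each pair solved so both constraints bind.
sunflower seeds only: max(9.4/1.7, 8/4) = 5.529 servings → $2.49.
sweet potato only: max(9.4/1.1, 8/4) = 8.545 servings → $5.13.
broccoli only: max(9.4/0.6, 8/4) = 15.67 servings → $10.97.
oats only: max(9.4/2.6, 8/4) = 3.615 servings → $1.99.
sunflower seeds + sweet potato with both targets exact would need a negative amount; discard.
sunflower seeds + broccoli: the both-tight solution has a negative serving — not a feasible corner.
sunflower seeds + oats with both targets exact would need a negative amount; discard.
sweet potato + broccoli with both targets exact would need a negative amount; discard.
sweet potato + oats: the both-tight solution has a negative serving — not a feasible corner.
broccoli + oats: the both-tight solution has a negative serving — not a feasible corner.
Cheapest feasible corner: $1.99.

$1.99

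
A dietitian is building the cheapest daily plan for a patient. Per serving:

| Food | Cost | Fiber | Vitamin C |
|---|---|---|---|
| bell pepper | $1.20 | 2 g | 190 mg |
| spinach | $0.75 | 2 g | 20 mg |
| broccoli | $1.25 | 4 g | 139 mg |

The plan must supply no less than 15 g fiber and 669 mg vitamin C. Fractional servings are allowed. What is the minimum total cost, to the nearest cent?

$5.39

An LP optimum is at a vertex; with two nutrient constraints at most two foods are used. Check each candidate.
bell pepper only: max(15/2, 669/190) = 7.5 servings → $9.00.
spinach only: max(15/2, 669/20) = 33.45 servings → $25.09.
broccoli only: max(15/4, 669/139) = 4.813 servings → $6.02.
bell pepper + spinach with both tight: 3.053 servings and 4.447 servings → $7.00.
bell pepper + broccoli with both tight: 1.226 servings and 3.137 servings → $5.39.
spinach + broccoli with both targets exact would need a negative amount; discard.
Cheapest feasible corner: $5.39.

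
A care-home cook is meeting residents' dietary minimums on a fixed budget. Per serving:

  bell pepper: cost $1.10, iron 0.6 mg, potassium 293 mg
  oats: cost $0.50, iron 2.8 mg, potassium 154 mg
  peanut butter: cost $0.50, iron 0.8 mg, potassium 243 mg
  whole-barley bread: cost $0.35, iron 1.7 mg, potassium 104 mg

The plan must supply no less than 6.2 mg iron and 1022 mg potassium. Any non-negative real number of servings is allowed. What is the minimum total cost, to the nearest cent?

$2.33

This is a tiny linear program; its minimum lies at a vertex of the feasible set. List the vertices and price them.
bell pepper only: max(6.2/0.6, 1022/293) = 10.33 servings → $11.37.
oats only: max(6.2/2.8, 1022/154) = 6.636 servings → $3.32.
peanut butter only: max(6.2/0.8, 1022/243) = 7.75 servings → $3.88.
whole-barley bread only: max(6.2/1.7, 1022/104) = 9.827 servings → $3.44.
bell pepper + oats with both tight: 2.619 servings and 1.653 servings → $3.71.
bell pepper + peanut butter with both targets exact would need a negative amount; discard.
bell pepper + whole-barley bread with both tight: 2.508 servings and 2.762 servings → $3.73.
oats + peanut butter with both tight: 1.237 servings and 3.422 servings → $2.33.
oats + whole-barley bread with both targets exact would need a negative amount; discard.
peanut butter + whole-barley bread with both tight: 3.312 servings and 2.089 servings → $2.39.
Cheapest feasible corner: $2.33.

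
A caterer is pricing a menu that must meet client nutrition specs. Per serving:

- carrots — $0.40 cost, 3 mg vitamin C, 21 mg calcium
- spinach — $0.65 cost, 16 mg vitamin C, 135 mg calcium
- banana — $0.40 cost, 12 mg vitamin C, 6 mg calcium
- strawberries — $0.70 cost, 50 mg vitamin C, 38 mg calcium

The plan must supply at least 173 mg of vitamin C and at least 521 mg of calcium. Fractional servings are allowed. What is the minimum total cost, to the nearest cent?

Compare the cost at each extreme point of the feasible region.
carrots only: max(173/3, 521/21) = 57.67 servings → $23.07.
spinach only: max(173/16, 521/135) = 10.81 servings → $7.03.
banana only: max(173/12, 521/6) = 86.83 servings → $34.73.
strawberries only: max(173/50, 521/38) = 13.71 servings → $9.60.
carrots + spinach: the both-tight solution has a negative serving — not a feasible corner.
carrots + banana with both tight: 22.28 servings and 8.846 servings → $12.45.
carrots + strawberries with both tight: 20.81 servings and 2.212 servings → $9.87.
spinach + banana with both tight: 3.421 servings and 9.855 servings → $6.17.
spinach + strawberries with both tight: 3.171 servings and 2.445 servings → $3.77.
banana + strawberries: intersection lies outside the first quadrant.
Cheapest feasible corner: $3.77.

$3.77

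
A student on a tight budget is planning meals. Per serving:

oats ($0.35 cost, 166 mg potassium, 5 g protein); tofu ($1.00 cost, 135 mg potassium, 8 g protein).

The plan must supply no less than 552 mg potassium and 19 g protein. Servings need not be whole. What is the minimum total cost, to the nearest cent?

$1.33

For a min-cost LP with two ≥-constraints, a basic feasible solution has at most two positive variables.
oats only: max(552/166, 19/5) = 3.8 servings → $1.33.
tofu only: max(552/135, 19/8) = 4.089 servings → $4.09.
oats + tofu with both tight: 2.835 servings and 0.6034 servings → $1.60.
So the least-cost plan costs $1.33.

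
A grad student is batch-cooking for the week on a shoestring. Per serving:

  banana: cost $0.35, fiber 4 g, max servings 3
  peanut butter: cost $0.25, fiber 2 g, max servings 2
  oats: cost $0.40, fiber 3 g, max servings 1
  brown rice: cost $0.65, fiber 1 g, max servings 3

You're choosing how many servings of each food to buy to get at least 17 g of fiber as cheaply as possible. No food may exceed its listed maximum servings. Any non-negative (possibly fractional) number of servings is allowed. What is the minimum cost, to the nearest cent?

$1.68

Cost per g of fiber: banana $0.0875, peanut butter $0.1250, oats $0.1333, brown rice $0.6500.
Take 3 servings of banana: +12.0 g fiber for $1.05 (total $1.05, still need 5.0 g).
Take 2 servings of peanut butter: +4.0 g fiber for $0.50 (total $1.55, still need 1.0 g).
Take 0.3333 servings of oats: +1.0 g fiber for $0.13 (total $1.68, still need 0.0 g).
Filling from the cheapest source first is optimal under one linear minimum: $1.68.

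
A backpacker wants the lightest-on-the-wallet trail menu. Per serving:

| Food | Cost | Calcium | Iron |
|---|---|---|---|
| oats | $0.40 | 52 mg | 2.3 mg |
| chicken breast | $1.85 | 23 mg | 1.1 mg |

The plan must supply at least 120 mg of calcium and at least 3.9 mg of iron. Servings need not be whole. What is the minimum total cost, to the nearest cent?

$0.92

The cheapest plan sits at a corner of the feasible region — with two constraints it uses at most two foods.
oats only: max(120/52, 3.9/2.3) = 2.308 servings → $0.92.
chicken breast only: max(120/23, 3.9/1.1) = 5.217 servings → $9.65.
oats + chicken breast: the both-tight solution has a negative serving — not a feasible corner.
Cheapest feasible corner: $0.92.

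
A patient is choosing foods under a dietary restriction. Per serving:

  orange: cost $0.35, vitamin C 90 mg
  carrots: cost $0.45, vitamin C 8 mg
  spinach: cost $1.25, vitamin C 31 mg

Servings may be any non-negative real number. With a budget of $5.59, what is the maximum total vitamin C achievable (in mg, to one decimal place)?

Vitamin C per dollar: orange 257.1, spinach 24.8, carrots 17.78.
With no serving limits, spend the whole cost allowance on orange: $5.59 / $0.35 × 90 mg = 1437.4 mg.

1437.4 mg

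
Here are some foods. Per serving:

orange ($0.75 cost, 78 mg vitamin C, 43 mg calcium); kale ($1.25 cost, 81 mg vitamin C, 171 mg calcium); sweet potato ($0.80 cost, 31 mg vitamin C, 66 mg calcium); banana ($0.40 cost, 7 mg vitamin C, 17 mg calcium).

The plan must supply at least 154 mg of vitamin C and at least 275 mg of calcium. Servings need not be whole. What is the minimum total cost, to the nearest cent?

$2.19

Check every corner: each single food scaled to meet both minima, and each pair solved so both constraints bind.
orange only: max(154/78, 275/43) = 6.395 servings → $4.80.
kale only: max(154/81, 275/171) = 1.901 servings → $2.38.
sweet potato only: max(154/31, 275/66) = 4.968 servings → $3.97.
banana only: max(154/7, 275/17) = 22 servings → $8.80.
orange + kale with both tight: 0.4119 servings and 1.505 servings → $2.19.
orange + sweet potato with both tight: 0.4296 servings and 3.887 servings → $3.43.
orange + banana with both tight: 0.6761 servings and 14.47 servings → $6.29.
kale + sweet potato: the both-tight solution has a negative serving — not a feasible corner.
kale + banana: the both-tight solution has a negative serving — not a feasible corner.
sweet potato + banana with both targets exact would need a negative amount; discard.
So the least-cost plan costs $2.19.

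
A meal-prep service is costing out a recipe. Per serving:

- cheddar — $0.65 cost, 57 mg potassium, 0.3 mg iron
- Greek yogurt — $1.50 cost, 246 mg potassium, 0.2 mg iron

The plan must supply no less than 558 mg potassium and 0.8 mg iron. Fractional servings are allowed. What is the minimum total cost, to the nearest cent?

For a min-cost LP with two ≥-constraints, a basic feasible solution has at most two positive variables.
cheddar only: max(558/57, 0.8/0.3) = 9.789 servings → $6.36.
Greek yogurt only: max(558/246, 0.8/0.2) = 4 servings → $6.00.
cheddar + Greek yogurt with both tight: 1.365 servings and 1.952 servings → $3.82.
So the least-cost plan costs $3.82.

$3.82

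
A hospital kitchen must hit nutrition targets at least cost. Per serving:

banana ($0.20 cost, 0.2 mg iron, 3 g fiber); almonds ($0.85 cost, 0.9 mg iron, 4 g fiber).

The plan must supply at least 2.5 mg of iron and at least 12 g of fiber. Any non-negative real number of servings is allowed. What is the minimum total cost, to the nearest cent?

$2.37

The cheapest plan sits at a corner of the feasible region — with two constraints it uses at most two foods.
banana only: max(2.5/0.2, 12/3) = 12.5 servings → $2.50.
almonds only: max(2.5/0.9, 12/4) = 3 servings → $2.55.
banana + almonds with both tight: 0.4211 servings and 2.684 servings → $2.37.
Cheapest feasible corner: $2.37.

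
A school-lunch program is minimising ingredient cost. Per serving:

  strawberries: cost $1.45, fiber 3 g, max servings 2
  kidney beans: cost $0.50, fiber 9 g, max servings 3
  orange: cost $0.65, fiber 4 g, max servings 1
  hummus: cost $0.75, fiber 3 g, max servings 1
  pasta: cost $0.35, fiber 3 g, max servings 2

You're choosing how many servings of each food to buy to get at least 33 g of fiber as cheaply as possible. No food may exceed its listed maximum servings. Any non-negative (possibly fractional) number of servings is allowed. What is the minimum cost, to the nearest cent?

$2.20

Cost per g of fiber: kidney beans $0.0556, pasta $0.1167, orange $0.1625, hummus $0.2500, strawberries $0.4833.
Take 3 servings of kidney beans: +27.0 g fiber for $1.50 (total $1.50, still need 6.0 g).
Take 2 servings of pasta: +6.0 g fiber for $0.70 (total $2.20, still need 0.0 g).
Greedy by cheapest-per-g is optimal for a single linear constraint, so the minimum cost is $2.20.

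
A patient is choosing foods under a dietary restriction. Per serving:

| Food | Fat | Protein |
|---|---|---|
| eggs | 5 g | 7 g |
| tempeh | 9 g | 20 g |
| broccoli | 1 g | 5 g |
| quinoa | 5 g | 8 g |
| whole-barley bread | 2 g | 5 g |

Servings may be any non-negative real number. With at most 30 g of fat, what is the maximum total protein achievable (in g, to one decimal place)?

150.0 g

Protein per g fat: broccoli 5, whole-barley bread 2.5, tempeh 2.222, quinoa 1.6, eggs 1.4.
With no serving limits, spend the whole fat allowance on broccoli: 30 g / 1 g × 5 g = 150.0 g.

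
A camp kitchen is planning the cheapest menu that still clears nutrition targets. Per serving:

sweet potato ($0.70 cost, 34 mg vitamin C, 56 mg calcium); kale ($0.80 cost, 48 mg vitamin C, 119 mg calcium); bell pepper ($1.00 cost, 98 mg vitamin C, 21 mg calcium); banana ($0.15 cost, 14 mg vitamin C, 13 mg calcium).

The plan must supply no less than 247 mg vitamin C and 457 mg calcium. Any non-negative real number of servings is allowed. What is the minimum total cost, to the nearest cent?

sweet potato only: max(247/34, 457/56) = 8.161 servings → $5.71.
kale only: max(247/48, 457/119) = 5.146 servings → $4.12.
bell pepper only: max(247/98, 457/21) = 21.76 servings → $21.76.
banana only: max(247/14, 457/13) = 35.15 servings → $5.27.
sweet potato + kale with both tight: 5.491 servings and 1.256 servings → $4.85.
sweet potato + bell pepper: the both-tight solution has a negative serving — not a feasible corner.
sweet potato + banana: the both-tight solution has a negative serving — not a feasible corner.
kale + bell pepper with both tight: 3.717 servings and 0.6999 servings → $3.67.
kale + banana with both tight: 3.059 servings and 7.156 servings → $3.52.
bell pepper + banana with both targets exact would need a negative amount; discard.
Cheapest feasible corner: $3.52.

$3.52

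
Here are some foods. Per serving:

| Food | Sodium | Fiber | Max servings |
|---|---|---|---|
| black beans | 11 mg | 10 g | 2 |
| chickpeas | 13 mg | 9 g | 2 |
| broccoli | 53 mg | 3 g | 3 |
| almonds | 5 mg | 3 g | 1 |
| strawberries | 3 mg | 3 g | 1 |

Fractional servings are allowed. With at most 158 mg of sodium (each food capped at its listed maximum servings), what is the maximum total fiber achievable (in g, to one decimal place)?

Fiber per mg sodium: strawberries 1, black beans 0.9091, chickpeas 0.6923, almonds 0.6, broccoli 0.0566.
Take 1 serving of strawberries: uses 3 mg sodium, +3.0 g fiber (running total 3.0 g).
Take 2 servings of black beans: uses 22 mg sodium, +20.0 g fiber (running total 23.0 g).
Take 2 servings of chickpeas: uses 26 mg sodium, +18.0 g fiber (running total 41.0 g).
Take 1 serving of almonds: uses 5 mg sodium, +3.0 g fiber (running total 44.0 g).
Take 1.925 servings of broccoli: uses 102 mg sodium, +5.8 g fiber (running total 49.8 g).
Filling greedily by fiber-per-mg sodium is optimal for one linear limit, giving 49.8 g.

49.8 g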